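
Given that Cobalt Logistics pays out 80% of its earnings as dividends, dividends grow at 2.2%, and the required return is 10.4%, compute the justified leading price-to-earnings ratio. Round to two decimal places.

9.76

Justified leading P/E = b/(r−g) = 0.80/(0.104−0.022) = 9.7561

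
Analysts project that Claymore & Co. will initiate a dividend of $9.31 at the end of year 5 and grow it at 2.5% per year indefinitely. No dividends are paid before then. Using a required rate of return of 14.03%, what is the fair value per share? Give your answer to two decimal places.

Deferred-dividend DDM. At t=4 the remaining stream is a growing perpetuity with first payment D_5 = 9.31.
V_4 = D_5/(r−g) = 9.31/(0.1403−0.025) = 80.7459
P₀ = V_4/(1+r)^4 = 80.7459/(1+0.1403)^4 = 47.7578

$47.76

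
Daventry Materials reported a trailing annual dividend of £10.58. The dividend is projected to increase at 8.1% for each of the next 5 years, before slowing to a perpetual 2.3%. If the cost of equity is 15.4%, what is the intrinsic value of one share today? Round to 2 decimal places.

Two-stage DDM. Project D₁…D_5 at 0.081, terminal growth 0.023, discount at r = 0.154.
D_1 = 11.4370
D_2 = 12.3634
D_3 = 13.3648
D_4 = 14.4474
D_5 = 15.6176
Terminal value at t=5: TV = D_6/(r−g) = 15.9768/(0.154−0.023) = 121.9603
P₀ = 11.4370/(1+0.154)^1 + 12.3634/(1+0.154)^2 + 13.3648/(1+0.154)^3 + 14.4474/(1+0.154)^4 + 15.6176/(1+0.154)^5 + 121.9603/(1+0.154)^5 = 103.2607

£103.26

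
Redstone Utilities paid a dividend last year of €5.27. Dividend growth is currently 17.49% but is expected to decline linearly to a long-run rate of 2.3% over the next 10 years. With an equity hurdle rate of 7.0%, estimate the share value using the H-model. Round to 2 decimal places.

€199.87

H-model: P₀ = D₀[(1+g_L) + H(g_S−g_L)]/(r−g_L), with H = 10/2 = 5.
P₀ = 5.27 × [(1+0.023) + 5×(0.1749−0.023)] / (0.07−0.023)
   = 5.27 × 1.7825 / 0.047 = 199.8676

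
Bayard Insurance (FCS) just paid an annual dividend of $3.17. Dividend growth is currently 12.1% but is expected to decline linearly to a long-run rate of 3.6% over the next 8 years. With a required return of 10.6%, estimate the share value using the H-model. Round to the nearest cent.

H-model: P₀ = D₀[(1+g_L) + H(g_S−g_L)]/(r−g_L), with H = 8/2 = 4.
P₀ = 3.17 × [(1+0.036) + 4×(0.121−0.036)] / (0.106−0.036)
   = 3.17 × 1.3760 / 0.07 = 62.3131

$62.31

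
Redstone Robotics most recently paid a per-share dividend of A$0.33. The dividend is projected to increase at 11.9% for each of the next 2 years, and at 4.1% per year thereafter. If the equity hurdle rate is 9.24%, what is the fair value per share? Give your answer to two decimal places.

A$7.70

Two-stage DDM. Project D₁…D_2 at 0.119, terminal growth 0.041, discount at r = 0.0924.
D_1 = 0.3693
D_2 = 0.4132
Terminal value at t=2: TV = D_3/(r−g) = 0.4302/(0.0924−0.041) = 8.3688
P₀ = 0.3693/(1+0.0924)^1 + 0.4132/(1+0.0924)^2 + 8.3688/(1+0.0924)^2 = 7.6972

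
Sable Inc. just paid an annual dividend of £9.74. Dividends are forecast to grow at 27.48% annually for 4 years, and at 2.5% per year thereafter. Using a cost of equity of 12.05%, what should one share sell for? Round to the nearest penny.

£229.50

Two-stage DDM. Project D₁…D_4 at 0.2748, terminal growth 0.025, discount at r = 0.1205.
D_1 = 12.4166
D_2 = 15.8286
D_3 = 20.1783
D_4 = 25.7233
Terminal value at t=4: TV = D_5/(r−g) = 26.3664/(0.1205−0.025) = 276.0881
P₀ = 12.4166/(1+0.1205)^1 + 15.8286/(1+0.1205)^2 + 20.1783/(1+0.1205)^3 + 25.7233/(1+0.1205)^4 + 276.0881/(1+0.1205)^4 = 229.4963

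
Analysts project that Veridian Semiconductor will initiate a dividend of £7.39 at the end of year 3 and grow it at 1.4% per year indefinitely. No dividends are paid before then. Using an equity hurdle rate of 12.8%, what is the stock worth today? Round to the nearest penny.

£50.95

Deferred-dividend DDM. At t=2 the remaining stream is a growing perpetuity with first payment D_3 = 7.39.
V_2 = D_3/(r−g) = 7.39/(0.128−0.014) = 64.8246
P₀ = V_2/(1+r)^2 = 64.8246/(1+0.128)^2 = 50.9473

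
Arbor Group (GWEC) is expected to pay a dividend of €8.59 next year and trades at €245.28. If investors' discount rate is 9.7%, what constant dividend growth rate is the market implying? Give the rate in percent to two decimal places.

From P₀ = D₁/(r − g), the implied growth is g = r − D₁/P₀.
g = 0.097 − 8.59/245.28 = 0.097 − 0.03502 = 0.06198

6.20%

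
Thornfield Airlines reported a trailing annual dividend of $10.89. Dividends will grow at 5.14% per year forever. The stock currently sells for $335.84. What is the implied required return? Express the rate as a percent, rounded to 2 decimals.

Rearranging the constant-growth DDM: r = D₁/P₀ + g.
D₁ = 10.89 × (1 + 0.0514) = 11.4497.
r = 11.4497 / 335.84 + 0.0514 = 0.03409 + 0.0514 = 0.08549

8.55%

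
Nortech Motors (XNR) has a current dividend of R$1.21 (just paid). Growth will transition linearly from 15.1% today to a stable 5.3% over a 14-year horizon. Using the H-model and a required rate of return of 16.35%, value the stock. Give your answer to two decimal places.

H-model: P₀ = D₀[(1+g_L) + H(g_S−g_L)]/(r−g_L), with H = 14/2 = 7.
P₀ = 1.21 × [(1+0.053) + 7×(0.151−0.053)] / (0.1635−0.053)
   = 1.21 × 1.7390 / 0.1105 = 19.0424

R$19.04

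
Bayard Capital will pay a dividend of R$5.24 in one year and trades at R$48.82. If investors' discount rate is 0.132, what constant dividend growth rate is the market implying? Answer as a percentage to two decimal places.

From P₀ = D₁/(r − g), the implied growth is g = r − D₁/P₀.
g = 0.132 − 5.24/48.82 = 0.132 − 0.10733 = 0.02467

2.47%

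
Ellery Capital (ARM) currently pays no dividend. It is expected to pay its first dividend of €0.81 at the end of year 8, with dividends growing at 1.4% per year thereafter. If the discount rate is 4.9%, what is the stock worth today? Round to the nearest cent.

€16.56

Deferred-dividend DDM. At t=7 the remaining stream is a growing perpetuity with first payment D_8 = 0.81.
V_7 = D_8/(r−g) = 0.81/(0.049−0.014) = 23.1429
P₀ = V_7/(1+r)^7 = 23.1429/(1+0.049)^7 = 16.5573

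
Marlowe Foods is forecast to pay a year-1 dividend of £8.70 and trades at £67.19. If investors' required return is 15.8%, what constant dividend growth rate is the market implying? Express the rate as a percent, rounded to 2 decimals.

From P₀ = D₁/(r − g), the implied growth is g = r − D₁/P₀.
g = 0.158 − 8.70/67.19 = 0.158 − 0.12948 = 0.02852

2.85%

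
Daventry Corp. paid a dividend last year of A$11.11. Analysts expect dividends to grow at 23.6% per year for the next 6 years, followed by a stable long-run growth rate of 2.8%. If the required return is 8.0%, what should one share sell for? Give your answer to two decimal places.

Two-stage DDM. Project D₁…D_6 at 0.236, terminal growth 0.028, discount at r = 0.08.
D_1 = 13.7320
D_2 = 16.9727
D_3 = 20.9783
D_4 = 25.9291
D_5 = 32.0484
D_6 = 39.6118
Terminal value at t=6: TV = D_7/(r−g) = 40.7210/(0.08−0.028) = 783.0954
P₀ = 13.7320/(1+0.08)^1 + 16.9727/(1+0.08)^2 + 20.9783/(1+0.08)^3 + 25.9291/(1+0.08)^4 + 32.0484/(1+0.08)^5 + 39.6118/(1+0.08)^6 + 783.0954/(1+0.08)^6 = 603.2347

A$603.23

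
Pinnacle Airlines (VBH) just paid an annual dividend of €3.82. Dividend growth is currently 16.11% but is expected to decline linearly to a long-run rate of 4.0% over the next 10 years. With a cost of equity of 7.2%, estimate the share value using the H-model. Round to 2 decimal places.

H-model: P₀ = D₀[(1+g_L) + H(g_S−g_L)]/(r−g_L), with H = 10/2 = 5.
P₀ = 3.82 × [(1+0.04) + 5×(0.1611−0.04)] / (0.072−0.04)
   = 3.82 × 1.6455 / 0.032 = 196.4316

€196.43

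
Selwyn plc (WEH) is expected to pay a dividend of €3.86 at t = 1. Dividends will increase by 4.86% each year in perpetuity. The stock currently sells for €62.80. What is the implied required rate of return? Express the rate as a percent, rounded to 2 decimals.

Rearranging the constant-growth DDM: r = D₁/P₀ + g.
r = 3.8600 / 62.80 + 0.0486 = 0.06146 + 0.0486 = 0.11006

11.01%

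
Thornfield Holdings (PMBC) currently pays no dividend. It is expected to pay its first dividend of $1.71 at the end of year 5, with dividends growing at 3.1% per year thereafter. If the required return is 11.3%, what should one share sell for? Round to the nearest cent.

$13.59

Deferred-dividend DDM. At t=4 the remaining stream is a growing perpetuity with first payment D_5 = 1.71.
V_4 = D_5/(r−g) = 1.71/(0.113−0.031) = 20.8537
P₀ = V_4/(1+r)^4 = 20.8537/(1+0.113)^4 = 13.5894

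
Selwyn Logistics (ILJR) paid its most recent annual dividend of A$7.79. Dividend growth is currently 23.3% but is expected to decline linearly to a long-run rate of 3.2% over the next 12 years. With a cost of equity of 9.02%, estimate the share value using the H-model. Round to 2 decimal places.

A$299.55

H-model: P₀ = D₀[(1+g_L) + H(g_S−g_L)]/(r−g_L), with H = 12/2 = 6.
P₀ = 7.79 × [(1+0.032) + 6×(0.233−0.032)] / (0.0902−0.032)
   = 7.79 × 2.2380 / 0.0582 = 299.5536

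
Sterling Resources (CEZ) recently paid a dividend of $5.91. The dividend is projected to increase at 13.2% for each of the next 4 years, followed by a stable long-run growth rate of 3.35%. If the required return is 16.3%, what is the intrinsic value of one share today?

Two-stage DDM. Project D₁…D_4 at 0.132, terminal growth 0.0335, discount at r = 0.163.
D_1 = 6.6901
D_2 = 7.5732
D_3 = 8.5729
D_4 = 9.7045
Terminal value at t=4: TV = D_5/(r−g) = 10.0296/(0.163−0.0335) = 77.4487
P₀ = 6.6901/(1+0.163)^1 + 7.5732/(1+0.163)^2 + 8.5729/(1+0.163)^3 + 9.7045/(1+0.163)^4 + 77.4487/(1+0.163)^4 = 64.4407

$64.44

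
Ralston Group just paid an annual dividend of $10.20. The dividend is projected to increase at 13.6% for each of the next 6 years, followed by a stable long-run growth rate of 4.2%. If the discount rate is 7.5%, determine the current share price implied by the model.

Two-stage DDM. Project D₁…D_6 at 0.136, terminal growth 0.042, discount at r = 0.075.
D_1 = 11.5872
D_2 = 13.1631
D_3 = 14.9532
D_4 = 16.9869
D_5 = 19.2971
D_6 = 21.9215
Terminal value at t=6: TV = D_7/(r−g) = 22.8422/(0.075−0.042) = 692.1878
P₀ = 11.5872/(1+0.075)^1 + 13.1631/(1+0.075)^2 + 14.9532/(1+0.075)^3 + 16.9869/(1+0.075)^4 + 19.2971/(1+0.075)^5 + 21.9215/(1+0.075)^6 + 692.1878/(1+0.075)^6 = 523.0827

$523.08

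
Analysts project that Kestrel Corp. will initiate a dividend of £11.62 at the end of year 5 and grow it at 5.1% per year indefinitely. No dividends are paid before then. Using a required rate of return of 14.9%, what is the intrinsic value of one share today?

Deferred-dividend DDM. At t=4 the remaining stream is a growing perpetuity with first payment D_5 = 11.62.
V_4 = D_5/(r−g) = 11.62/(0.149−0.051) = 118.5714
P₀ = V_4/(1+r)^4 = 118.5714/(1+0.149)^4 = 68.0299

£68.03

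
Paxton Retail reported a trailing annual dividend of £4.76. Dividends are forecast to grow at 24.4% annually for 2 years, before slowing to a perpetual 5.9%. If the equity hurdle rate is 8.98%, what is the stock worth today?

£224.89

Two-stage DDM. Project D₁…D_2 at 0.244, terminal growth 0.059, discount at r = 0.0898.
D_1 = 5.9214
D_2 = 7.3663
Terminal value at t=2: TV = D_3/(r−g) = 7.8009/(0.0898−0.059) = 253.2754
P₀ = 5.9214/(1+0.0898)^1 + 7.3663/(1+0.0898)^2 + 253.2754/(1+0.0898)^2 = 224.8909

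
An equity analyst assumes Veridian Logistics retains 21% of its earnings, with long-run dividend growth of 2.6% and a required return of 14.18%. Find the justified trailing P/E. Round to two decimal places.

7.00

Payout ratio b = 1 − 0.21 = 0.79.
Justified trailing P/E = b(1+g)/(r−g) = 0.79×(1+0.026)/(0.1418−0.026) = 6.9995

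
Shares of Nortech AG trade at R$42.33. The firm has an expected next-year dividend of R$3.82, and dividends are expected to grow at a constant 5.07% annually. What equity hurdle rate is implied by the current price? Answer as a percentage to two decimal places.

14.09%

Rearranging the constant-growth DDM: r = D₁/P₀ + g.
r = 3.8200 / 42.33 + 0.0507 = 0.09024 + 0.0507 = 0.14094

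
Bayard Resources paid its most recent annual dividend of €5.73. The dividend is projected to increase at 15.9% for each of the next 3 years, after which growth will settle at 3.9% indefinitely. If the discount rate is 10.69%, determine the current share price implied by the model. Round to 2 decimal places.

€119.51

Two-stage DDM. Project D₁…D_3 at 0.159, terminal growth 0.039, discount at r = 0.1069.
D_1 = 6.6411
D_2 = 7.6970
D_3 = 8.9208
Terminal value at t=3: TV = D_4/(r−g) = 9.2687/(0.1069−0.039) = 136.5057
P₀ = 6.6411/(1+0.1069)^1 + 7.6970/(1+0.1069)^2 + 8.9208/(1+0.1069)^3 + 136.5057/(1+0.1069)^3 = 119.5123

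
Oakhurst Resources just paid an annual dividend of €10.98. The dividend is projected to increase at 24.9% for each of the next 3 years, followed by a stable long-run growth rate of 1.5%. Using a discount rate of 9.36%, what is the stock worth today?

Two-stage DDM. Project D₁…D_3 at 0.249, terminal growth 0.015, discount at r = 0.0936.
D_1 = 13.7140
D_2 = 17.1288
D_3 = 21.3939
Terminal value at t=3: TV = D_4/(r−g) = 21.7148/(0.0936−0.015) = 276.2696
P₀ = 13.7140/(1+0.0936)^1 + 17.1288/(1+0.0936)^2 + 21.3939/(1+0.0936)^3 + 276.2696/(1+0.0936)^3 = 254.4509

€254.45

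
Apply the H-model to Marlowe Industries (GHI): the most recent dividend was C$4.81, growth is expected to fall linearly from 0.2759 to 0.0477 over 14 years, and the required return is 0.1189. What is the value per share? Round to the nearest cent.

C$178.69

H-model: P₀ = D₀[(1+g_L) + H(g_S−g_L)]/(r−g_L), with H = 14/2 = 7.
P₀ = 4.81 × [(1+0.0477) + 7×(0.2759−0.0477)] / (0.1189−0.0477)
   = 4.81 × 2.6451 / 0.0712 = 178.6929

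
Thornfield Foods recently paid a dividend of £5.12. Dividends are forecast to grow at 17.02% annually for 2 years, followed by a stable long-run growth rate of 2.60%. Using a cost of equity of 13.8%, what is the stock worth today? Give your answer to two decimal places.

Two-stage DDM. Project D₁…D_2 at 0.1702, terminal growth 0.026, discount at r = 0.138.
D_1 = 5.9914
D_2 = 7.0112
Terminal value at t=2: TV = D_3/(r−g) = 7.1935/(0.138−0.026) = 64.2273
P₀ = 5.9914/(1+0.138)^1 + 7.0112/(1+0.138)^2 + 64.2273/(1+0.138)^2 = 60.2734

£60.27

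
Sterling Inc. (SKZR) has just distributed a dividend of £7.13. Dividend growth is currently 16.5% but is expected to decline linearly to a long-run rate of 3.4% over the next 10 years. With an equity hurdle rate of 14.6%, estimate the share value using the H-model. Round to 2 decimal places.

H-model: P₀ = D₀[(1+g_L) + H(g_S−g_L)]/(r−g_L), with H = 10/2 = 5.
P₀ = 7.13 × [(1+0.034) + 5×(0.165−0.034)] / (0.146−0.034)
   = 7.13 × 1.6890 / 0.112 = 107.5229

£107.52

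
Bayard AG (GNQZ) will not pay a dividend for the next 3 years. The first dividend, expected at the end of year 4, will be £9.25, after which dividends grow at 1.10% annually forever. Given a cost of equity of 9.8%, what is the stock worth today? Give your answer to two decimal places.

Deferred-dividend DDM. At t=3 the remaining stream is a growing perpetuity with first payment D_4 = 9.25.
V_3 = D_4/(r−g) = 9.25/(0.098−0.011) = 106.3218
P₀ = V_3/(1+r)^3 = 106.3218/(1+0.098)^3 = 80.3185

£80.32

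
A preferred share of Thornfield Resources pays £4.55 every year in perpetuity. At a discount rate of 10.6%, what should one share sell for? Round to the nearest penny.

£42.92

Zero-growth DDM (perpetuity): P₀ = D/r = 4.55 / 0.106 = 42.9245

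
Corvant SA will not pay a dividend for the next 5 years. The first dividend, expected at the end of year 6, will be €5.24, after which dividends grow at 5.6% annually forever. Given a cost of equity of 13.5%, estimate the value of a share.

€35.21

Deferred-dividend DDM. At t=5 the remaining stream is a growing perpetuity with first payment D_6 = 5.24.
V_5 = D_6/(r−g) = 5.24/(0.135−0.056) = 66.3291
P₀ = V_5/(1+r)^5 = 66.3291/(1+0.135)^5 = 35.2148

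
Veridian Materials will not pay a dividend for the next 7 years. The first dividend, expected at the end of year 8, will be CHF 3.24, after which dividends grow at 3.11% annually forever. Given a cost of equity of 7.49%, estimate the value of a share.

CHF 44.62

Deferred-dividend DDM. At t=7 the remaining stream is a growing perpetuity with first payment D_8 = 3.24.
V_7 = D_8/(r−g) = 3.24/(0.0749−0.0311) = 73.9726
P₀ = V_7/(1+r)^7 = 73.9726/(1+0.0749)^7 = 44.6164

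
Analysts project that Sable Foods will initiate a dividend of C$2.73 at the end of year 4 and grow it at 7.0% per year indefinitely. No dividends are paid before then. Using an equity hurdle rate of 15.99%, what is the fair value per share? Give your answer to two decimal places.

C$19.46

Deferred-dividend DDM. At t=3 the remaining stream is a growing perpetuity with first payment D_4 = 2.73.
V_3 = D_4/(r−g) = 2.73/(0.1599−0.07) = 30.3671
P₀ = V_3/(1+r)^3 = 30.3671/(1+0.1599)^3 = 19.4599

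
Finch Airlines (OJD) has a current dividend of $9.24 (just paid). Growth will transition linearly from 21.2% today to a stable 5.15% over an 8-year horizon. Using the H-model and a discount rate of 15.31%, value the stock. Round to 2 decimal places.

H-model: P₀ = D₀[(1+g_L) + H(g_S−g_L)]/(r−g_L), with H = 8/2 = 4.
P₀ = 9.24 × [(1+0.0515) + 4×(0.212−0.0515)] / (0.1531−0.0515)
   = 9.24 × 1.6935 / 0.1016 = 154.0152

$154.02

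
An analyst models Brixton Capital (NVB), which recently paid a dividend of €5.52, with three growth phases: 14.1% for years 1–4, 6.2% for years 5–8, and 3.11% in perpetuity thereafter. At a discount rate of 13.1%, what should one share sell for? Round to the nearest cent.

Three-stage DDM. Project D₁…D_8; terminal Gordon value at t=8 with g = 0.0311; discount at r = 0.131.
D_1 = 6.2983
D_2 = 7.1864
D_3 = 8.1997
D_4 = 9.3558
D_5 = 9.9359
D_6 = 10.5519
D_7 = 11.2061
D_8 = 11.9009
TV_8 = 12.2710/(0.131−0.0311) = 122.8330
P₀ = Σ Dₜ/(1+r)ᵗ + TV_8/(1+r)^8 = 88.0408

€88.04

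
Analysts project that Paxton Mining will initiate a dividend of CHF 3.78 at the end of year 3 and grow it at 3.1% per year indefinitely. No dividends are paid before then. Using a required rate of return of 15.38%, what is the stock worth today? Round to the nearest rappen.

CHF 23.12

Deferred-dividend DDM. At t=2 the remaining stream is a growing perpetuity with first payment D_3 = 3.78.
V_2 = D_3/(r−g) = 3.78/(0.1538−0.031) = 30.7818
P₀ = V_2/(1+r)^2 = 30.7818/(1+0.1538)^2 = 23.1224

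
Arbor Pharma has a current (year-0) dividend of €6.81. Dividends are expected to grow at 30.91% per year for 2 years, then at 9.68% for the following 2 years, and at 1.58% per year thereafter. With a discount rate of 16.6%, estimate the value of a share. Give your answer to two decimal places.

Three-stage DDM. Project D₁…D_4; terminal Gordon value at t=4 with g = 0.0158; discount at r = 0.166.
D_1 = 8.9150
D_2 = 11.6706
D_3 = 12.8003
D_4 = 14.0394
TV_4 = 14.2612/(0.166−0.0158) = 94.9480
P₀ = Σ Dₜ/(1+r)ᵗ + TV_4/(1+r)^4 = 83.2679

€83.27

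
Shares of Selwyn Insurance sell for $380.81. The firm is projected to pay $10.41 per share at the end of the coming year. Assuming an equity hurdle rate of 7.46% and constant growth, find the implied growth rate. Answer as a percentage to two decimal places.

4.73%

From P₀ = D₁/(r − g), the implied growth is g = r − D₁/P₀.
g = 0.0746 − 10.41/380.81 = 0.0746 − 0.02734 = 0.04726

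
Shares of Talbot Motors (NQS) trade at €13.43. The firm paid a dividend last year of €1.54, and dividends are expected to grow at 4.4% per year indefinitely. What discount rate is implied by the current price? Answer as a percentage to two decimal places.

16.37%

Rearranging the constant-growth DDM: r = D₁/P₀ + g.
D₁ = 1.54 × (1 + 0.044) = 1.6078.
r = 1.6078 / 13.43 + 0.044 = 0.11971 + 0.044 = 0.16371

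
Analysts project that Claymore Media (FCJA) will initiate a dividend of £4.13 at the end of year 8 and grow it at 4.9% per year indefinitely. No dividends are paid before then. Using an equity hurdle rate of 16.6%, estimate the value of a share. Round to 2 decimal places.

Deferred-dividend DDM. At t=7 the remaining stream is a growing perpetuity with first payment D_8 = 4.13.
V_7 = D_8/(r−g) = 4.13/(0.166−0.049) = 35.2991
P₀ = V_7/(1+r)^7 = 35.2991/(1+0.166)^7 = 12.0469

£12.05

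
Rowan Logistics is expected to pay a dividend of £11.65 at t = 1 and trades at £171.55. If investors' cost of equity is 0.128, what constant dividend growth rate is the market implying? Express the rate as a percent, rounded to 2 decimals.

6.01%

From P₀ = D₁/(r − g), the implied growth is g = r − D₁/P₀.
g = 0.128 − 11.65/171.55 = 0.128 − 0.06791 = 0.06009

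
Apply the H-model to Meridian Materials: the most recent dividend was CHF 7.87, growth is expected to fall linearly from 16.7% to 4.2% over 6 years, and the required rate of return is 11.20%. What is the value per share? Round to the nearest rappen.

CHF 159.31

H-model: P₀ = D₀[(1+g_L) + H(g_S−g_L)]/(r−g_L), with H = 6/2 = 3.
P₀ = 7.87 × [(1+0.042) + 3×(0.167−0.042)] / (0.112−0.042)
   = 7.87 × 1.4170 / 0.07 = 159.3113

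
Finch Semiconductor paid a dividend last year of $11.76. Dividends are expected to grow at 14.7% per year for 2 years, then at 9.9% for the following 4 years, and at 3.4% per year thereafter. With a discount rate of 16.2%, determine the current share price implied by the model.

$137.08

Three-stage DDM. Project D₁…D_6; terminal Gordon value at t=6 with g = 0.034; discount at r = 0.162.
D_1 = 13.4887
D_2 = 15.4716
D_3 = 17.0032
D_4 = 18.6866
D_5 = 20.5365
D_6 = 22.5697
TV_6 = 23.3370/(0.162−0.034) = 182.3205
P₀ = Σ Dₜ/(1+r)ᵗ + TV_6/(1+r)^6 = 137.0779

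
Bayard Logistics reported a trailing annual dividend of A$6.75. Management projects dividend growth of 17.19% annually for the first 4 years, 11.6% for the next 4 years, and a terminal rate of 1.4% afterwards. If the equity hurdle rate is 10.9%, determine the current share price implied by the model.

Three-stage DDM. Project D₁…D_8; terminal Gordon value at t=8 with g = 0.014; discount at r = 0.109.
D_1 = 7.9103
D_2 = 9.2701
D_3 = 10.8636
D_4 = 12.7311
D_5 = 14.2079
D_6 = 15.8560
D_7 = 17.6953
D_8 = 19.7480
TV_8 = 20.0245/(0.109−0.014) = 210.7837
P₀ = Σ Dₜ/(1+r)ᵗ + TV_8/(1+r)^8 = 157.3796

A$157.38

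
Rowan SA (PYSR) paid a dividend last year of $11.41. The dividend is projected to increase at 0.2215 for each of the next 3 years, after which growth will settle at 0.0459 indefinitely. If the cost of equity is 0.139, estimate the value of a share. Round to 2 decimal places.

Two-stage DDM. Project D₁…D_3 at 0.2215, terminal growth 0.0459, discount at r = 0.139.
D_1 = 13.9373
D_2 = 17.0244
D_3 = 20.7953
Terminal value at t=3: TV = D_4/(r−g) = 21.7498/(0.139−0.0459) = 233.6181
P₀ = 13.9373/(1+0.139)^1 + 17.0244/(1+0.139)^2 + 20.7953/(1+0.139)^3 + 233.6181/(1+0.139)^3 = 197.5337

$197.53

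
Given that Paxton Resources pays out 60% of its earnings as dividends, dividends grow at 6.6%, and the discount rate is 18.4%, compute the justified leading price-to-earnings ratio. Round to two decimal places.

Justified leading P/E = b/(r−g) = 0.60/(0.184−0.066) = 5.0847

5.08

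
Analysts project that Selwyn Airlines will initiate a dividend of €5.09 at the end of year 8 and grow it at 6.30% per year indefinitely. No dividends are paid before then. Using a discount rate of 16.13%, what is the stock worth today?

Deferred-dividend DDM. At t=7 the remaining stream is a growing perpetuity with first payment D_8 = 5.09.
V_7 = D_8/(r−g) = 5.09/(0.1613−0.063) = 51.7803
P₀ = V_7/(1+r)^7 = 51.7803/(1+0.1613)^7 = 18.1783

€18.18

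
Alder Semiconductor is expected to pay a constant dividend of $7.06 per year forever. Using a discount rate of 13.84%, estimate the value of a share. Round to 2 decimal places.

$51.01

Zero-growth DDM (perpetuity): P₀ = D/r = 7.06 / 0.1384 = 51.0116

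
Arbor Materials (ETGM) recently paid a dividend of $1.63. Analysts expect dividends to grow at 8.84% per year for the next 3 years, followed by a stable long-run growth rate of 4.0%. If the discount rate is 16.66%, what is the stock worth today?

$15.14

Two-stage DDM. Project D₁…D_3 at 0.0884, terminal growth 0.04, discount at r = 0.1666.
D_1 = 1.7741
D_2 = 1.9309
D_3 = 2.1016
Terminal value at t=3: TV = D_4/(r−g) = 2.1857/(0.1666−0.04) = 17.2645
P₀ = 1.7741/(1+0.1666)^1 + 1.9309/(1+0.1666)^2 + 2.1016/(1+0.1666)^3 + 17.2645/(1+0.1666)^3 = 15.1372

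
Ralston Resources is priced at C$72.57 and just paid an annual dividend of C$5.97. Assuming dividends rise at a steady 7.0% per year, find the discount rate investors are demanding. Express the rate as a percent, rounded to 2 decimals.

15.80%

Rearranging the constant-growth DDM: r = D₁/P₀ + g.
D₁ = 5.97 × (1 + 0.07) = 6.3879.
r = 6.3879 / 72.57 + 0.07 = 0.08802 + 0.07 = 0.15802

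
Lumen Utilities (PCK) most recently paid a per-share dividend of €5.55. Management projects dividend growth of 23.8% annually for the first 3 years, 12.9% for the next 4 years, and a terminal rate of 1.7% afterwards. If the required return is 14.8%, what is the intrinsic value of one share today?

Three-stage DDM. Project D₁…D_7; terminal Gordon value at t=7 with g = 0.017; discount at r = 0.148.
D_1 = 6.8709
D_2 = 8.5062
D_3 = 10.5306
D_4 = 11.8891
D_5 = 13.4228
D_6 = 15.1543
D_7 = 17.1092
TV_7 = 17.4001/(0.148−0.017) = 132.8252
P₀ = Σ Dₜ/(1+r)ᵗ + TV_7/(1+r)^7 = 96.6540

€96.65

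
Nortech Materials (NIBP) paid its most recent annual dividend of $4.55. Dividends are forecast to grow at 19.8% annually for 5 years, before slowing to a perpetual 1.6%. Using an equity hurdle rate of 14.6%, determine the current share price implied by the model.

Two-stage DDM. Project D₁…D_5 at 0.198, terminal growth 0.016, discount at r = 0.146.
D_1 = 5.4509
D_2 = 6.5302
D_3 = 7.8232
D_4 = 9.3721
D_5 = 11.2278
Terminal value at t=5: TV = D_6/(r−g) = 11.4075/(0.146−0.016) = 87.7497
P₀ = 5.4509/(1+0.146)^1 + 6.5302/(1+0.146)^2 + 7.8232/(1+0.146)^3 + 9.3721/(1+0.146)^4 + 11.2278/(1+0.146)^5 + 87.7497/(1+0.146)^5 = 70.4346

$70.43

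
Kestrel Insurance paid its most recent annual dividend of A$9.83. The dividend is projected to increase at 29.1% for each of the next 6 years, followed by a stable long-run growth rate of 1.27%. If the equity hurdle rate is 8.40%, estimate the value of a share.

Two-stage DDM. Project D₁…D_6 at 0.291, terminal growth 0.0127, discount at r = 0.084.
D_1 = 12.6905
D_2 = 16.3835
D_3 = 21.1511
D_4 = 27.3060
D_5 = 35.2521
D_6 = 45.5104
Terminal value at t=6: TV = D_7/(r−g) = 46.0884/(0.084−0.0127) = 646.4013
P₀ = 12.6905/(1+0.084)^1 + 16.3835/(1+0.084)^2 + 21.1511/(1+0.084)^3 + 27.3060/(1+0.084)^4 + 35.2521/(1+0.084)^5 + 45.5104/(1+0.084)^6 + 646.4013/(1+0.084)^6 = 512.0405

A$512.04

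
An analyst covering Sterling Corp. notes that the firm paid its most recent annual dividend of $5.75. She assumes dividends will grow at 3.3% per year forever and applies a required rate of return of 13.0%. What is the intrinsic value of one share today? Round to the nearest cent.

Gordon growth model: P₀ = D₁/(r − g). D₁ = 5.75 × (1 + 0.033) = 5.9397.
P₀ = 5.9397 / (0.13 − 0.033) = 5.9397 / 0.097 = 61.2345

$61.23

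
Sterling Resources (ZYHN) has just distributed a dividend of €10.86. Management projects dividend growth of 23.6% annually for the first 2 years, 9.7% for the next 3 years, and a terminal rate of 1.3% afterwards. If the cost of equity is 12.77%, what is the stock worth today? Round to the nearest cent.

Three-stage DDM. Project D₁…D_5; terminal Gordon value at t=5 with g = 0.013; discount at r = 0.1277.
D_1 = 13.4230
D_2 = 16.5908
D_3 = 18.2001
D_4 = 19.9655
D_5 = 21.9021
TV_5 = 22.1869/(0.1277−0.013) = 193.4339
P₀ = Σ Dₜ/(1+r)ᵗ + TV_5/(1+r)^5 = 168.0579

€168.06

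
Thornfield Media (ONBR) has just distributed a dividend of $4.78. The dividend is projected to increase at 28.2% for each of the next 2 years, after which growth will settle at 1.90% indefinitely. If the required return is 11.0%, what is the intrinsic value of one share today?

$83.30

Two-stage DDM. Project D₁…D_2 at 0.282, terminal growth 0.019, discount at r = 0.11.
D_1 = 6.1280
D_2 = 7.8560
Terminal value at t=2: TV = D_3/(r−g) = 8.0053/(0.11−0.019) = 87.9704
P₀ = 6.1280/(1+0.11)^1 + 7.8560/(1+0.11)^2 + 87.9704/(1+0.11)^2 = 83.2956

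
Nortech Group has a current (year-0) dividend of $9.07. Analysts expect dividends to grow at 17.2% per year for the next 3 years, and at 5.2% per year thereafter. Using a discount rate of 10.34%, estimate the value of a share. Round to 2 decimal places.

Two-stage DDM. Project D₁…D_3 at 0.172, terminal growth 0.052, discount at r = 0.1034.
D_1 = 10.6300
D_2 = 12.4584
D_3 = 14.6013
Terminal value at t=3: TV = D_4/(r−g) = 15.3605/(0.1034−0.052) = 298.8428
P₀ = 10.6300/(1+0.1034)^1 + 12.4584/(1+0.1034)^2 + 14.6013/(1+0.1034)^3 + 298.8428/(1+0.1034)^3 = 253.1916

$253.19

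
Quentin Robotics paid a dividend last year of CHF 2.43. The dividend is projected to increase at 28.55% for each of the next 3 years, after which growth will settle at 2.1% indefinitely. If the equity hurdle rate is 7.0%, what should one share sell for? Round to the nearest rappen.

CHF 98.44

Two-stage DDM. Project D₁…D_3 at 0.2855, terminal growth 0.021, discount at r = 0.07.
D_1 = 3.1238
D_2 = 4.0156
D_3 = 5.1621
Terminal value at t=3: TV = D_4/(r−g) = 5.2705/(0.07−0.021) = 107.5603
P₀ = 3.1238/(1+0.07)^1 + 4.0156/(1+0.07)^2 + 5.1621/(1+0.07)^3 + 107.5603/(1+0.07)^3 = 98.4418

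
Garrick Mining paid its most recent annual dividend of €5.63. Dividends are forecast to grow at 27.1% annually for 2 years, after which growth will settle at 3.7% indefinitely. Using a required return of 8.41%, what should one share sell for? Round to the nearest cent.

€184.72

Two-stage DDM. Project D₁…D_2 at 0.271, terminal growth 0.037, discount at r = 0.0841.
D_1 = 7.1557
D_2 = 9.0949
Terminal value at t=2: TV = D_3/(r−g) = 9.4314/(0.0841−0.037) = 200.2430
P₀ = 7.1557/(1+0.0841)^1 + 9.0949/(1+0.0841)^2 + 200.2430/(1+0.0841)^2 = 184.7192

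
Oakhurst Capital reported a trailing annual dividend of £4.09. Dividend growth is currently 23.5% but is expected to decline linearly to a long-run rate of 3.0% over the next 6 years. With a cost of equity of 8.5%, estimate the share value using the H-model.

£122.33

H-model: P₀ = D₀[(1+g_L) + H(g_S−g_L)]/(r−g_L), with H = 6/2 = 3.
P₀ = 4.09 × [(1+0.03) + 3×(0.235−0.03)] / (0.085−0.03)
   = 4.09 × 1.6450 / 0.055 = 122.3282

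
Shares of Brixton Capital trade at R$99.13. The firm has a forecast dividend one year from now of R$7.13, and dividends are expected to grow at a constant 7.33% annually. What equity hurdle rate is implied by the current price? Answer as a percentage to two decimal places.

14.52%

Rearranging the constant-growth DDM: r = D₁/P₀ + g.
r = 7.1300 / 99.13 + 0.0733 = 0.07193 + 0.0733 = 0.14523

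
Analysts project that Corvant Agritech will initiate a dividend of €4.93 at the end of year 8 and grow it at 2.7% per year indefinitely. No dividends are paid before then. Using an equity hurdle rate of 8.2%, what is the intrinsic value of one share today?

Deferred-dividend DDM. At t=7 the remaining stream is a growing perpetuity with first payment D_8 = 4.93.
V_7 = D_8/(r−g) = 4.93/(0.082−0.027) = 89.6364
P₀ = V_7/(1+r)^7 = 89.6364/(1+0.082)^7 = 51.6290

€51.63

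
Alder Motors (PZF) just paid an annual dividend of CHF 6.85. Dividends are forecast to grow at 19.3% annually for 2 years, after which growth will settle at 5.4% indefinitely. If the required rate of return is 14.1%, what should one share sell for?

Two-stage DDM. Project D₁…D_2 at 0.193, terminal growth 0.054, discount at r = 0.141.
D_1 = 8.1721
D_2 = 9.7493
Terminal value at t=2: TV = D_3/(r−g) = 10.2757/(0.141−0.054) = 118.1117
P₀ = 8.1721/(1+0.141)^1 + 9.7493/(1+0.141)^2 + 118.1117/(1+0.141)^2 = 105.3746

CHF 105.37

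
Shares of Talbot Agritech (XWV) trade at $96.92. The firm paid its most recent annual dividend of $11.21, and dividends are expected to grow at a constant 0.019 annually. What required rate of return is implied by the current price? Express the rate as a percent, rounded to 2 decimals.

Rearranging the constant-growth DDM: r = D₁/P₀ + g.
D₁ = 11.21 × (1 + 0.019) = 11.4230.
r = 11.4230 / 96.92 + 0.019 = 0.11786 + 0.019 = 0.13686

13.69%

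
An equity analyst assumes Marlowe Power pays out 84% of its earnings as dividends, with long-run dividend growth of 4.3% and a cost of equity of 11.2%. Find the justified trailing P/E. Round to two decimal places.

Justified trailing P/E = b(1+g)/(r−g) = 0.84×(1+0.043)/(0.112−0.043) = 12.6974

12.70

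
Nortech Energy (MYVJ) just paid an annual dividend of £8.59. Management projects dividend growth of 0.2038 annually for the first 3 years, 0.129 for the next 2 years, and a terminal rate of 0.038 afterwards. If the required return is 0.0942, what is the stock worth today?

£280.18

Three-stage DDM. Project D₁…D_5; terminal Gordon value at t=5 with g = 0.038; discount at r = 0.0942.
D_1 = 10.3406
D_2 = 12.4481
D_3 = 14.9850
D_4 = 16.9180
D_5 = 19.1005
TV_5 = 19.8263/(0.0942−0.038) = 352.7809
P₀ = Σ Dₜ/(1+r)ᵗ + TV_5/(1+r)^5 = 280.1822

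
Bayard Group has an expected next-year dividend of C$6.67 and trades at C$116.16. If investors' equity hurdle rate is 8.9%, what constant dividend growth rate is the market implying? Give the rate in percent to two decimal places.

3.16%

From P₀ = D₁/(r − g), the implied growth is g = r − D₁/P₀.
g = 0.089 − 6.67/116.16 = 0.089 − 0.05742 = 0.03158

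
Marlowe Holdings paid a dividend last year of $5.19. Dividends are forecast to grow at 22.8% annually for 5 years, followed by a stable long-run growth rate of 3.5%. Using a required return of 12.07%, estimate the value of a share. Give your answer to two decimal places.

$133.43

Two-stage DDM. Project D₁…D_5 at 0.228, terminal growth 0.035, discount at r = 0.1207.
D_1 = 6.3733
D_2 = 7.8264
D_3 = 9.6109
D_4 = 11.8021
D_5 = 14.4930
Terminal value at t=5: TV = D_6/(r−g) = 15.0003/(0.1207−0.035) = 175.0325
P₀ = 6.3733/(1+0.1207)^1 + 7.8264/(1+0.1207)^2 + 9.6109/(1+0.1207)^3 + 11.8021/(1+0.1207)^4 + 14.4930/(1+0.1207)^5 + 175.0325/(1+0.1207)^5 = 133.4345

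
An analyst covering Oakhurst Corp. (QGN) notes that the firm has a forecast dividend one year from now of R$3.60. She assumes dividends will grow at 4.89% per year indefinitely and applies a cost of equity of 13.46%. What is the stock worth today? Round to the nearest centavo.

R$42.01

Gordon growth model: P₀ = D₁/(r − g), with D₁ = 3.60 given directly.
P₀ = 3.6000 / (0.1346 − 0.0489) = 3.6000 / 0.0857 = 42.0070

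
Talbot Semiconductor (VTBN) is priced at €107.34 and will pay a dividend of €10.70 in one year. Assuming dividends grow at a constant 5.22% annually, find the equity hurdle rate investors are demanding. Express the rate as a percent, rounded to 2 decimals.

Rearranging the constant-growth DDM: r = D₁/P₀ + g.
r = 10.7000 / 107.34 + 0.0522 = 0.09968 + 0.0522 = 0.15188

15.19%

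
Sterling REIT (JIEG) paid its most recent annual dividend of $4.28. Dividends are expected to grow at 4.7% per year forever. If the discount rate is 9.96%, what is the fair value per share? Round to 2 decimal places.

$85.19

Gordon growth model: P₀ = D₁/(r − g). D₁ = 4.28 × (1 + 0.047) = 4.4812.
P₀ = 4.4812 / (0.0996 − 0.047) = 4.4812 / 0.0526 = 85.1932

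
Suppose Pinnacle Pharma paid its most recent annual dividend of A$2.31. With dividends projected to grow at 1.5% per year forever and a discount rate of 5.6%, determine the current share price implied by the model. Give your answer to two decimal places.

Gordon growth model: P₀ = D₁/(r − g). D₁ = 2.31 × (1 + 0.015) = 2.3446.
P₀ = 2.3446 / (0.056 − 0.015) = 2.3446 / 0.041 = 57.1866

A$57.19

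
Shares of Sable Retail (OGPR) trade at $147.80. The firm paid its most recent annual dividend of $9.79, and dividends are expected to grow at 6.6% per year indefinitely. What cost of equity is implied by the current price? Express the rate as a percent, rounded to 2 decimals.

13.66%

Rearranging the constant-growth DDM: r = D₁/P₀ + g.
D₁ = 9.79 × (1 + 0.066) = 10.4361.
r = 10.4361 / 147.80 + 0.066 = 0.07061 + 0.066 = 0.13661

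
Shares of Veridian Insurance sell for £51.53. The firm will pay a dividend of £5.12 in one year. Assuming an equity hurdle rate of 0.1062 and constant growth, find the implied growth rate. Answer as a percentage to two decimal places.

From P₀ = D₁/(r − g), the implied growth is g = r − D₁/P₀.
g = 0.1062 − 5.12/51.53 = 0.1062 − 0.09936 = 0.00684

0.68%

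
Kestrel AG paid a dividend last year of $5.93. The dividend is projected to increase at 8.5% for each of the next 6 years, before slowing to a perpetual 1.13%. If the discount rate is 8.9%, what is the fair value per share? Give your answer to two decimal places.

$110.62

Two-stage DDM. Project D₁…D_6 at 0.085, terminal growth 0.0113, discount at r = 0.089.
D_1 = 6.4340
D_2 = 6.9809
D_3 = 7.5743
D_4 = 8.2181
D_5 = 8.9167
D_6 = 9.6746
Terminal value at t=6: TV = D_7/(r−g) = 9.7839/(0.089−0.0113) = 125.9192
P₀ = 6.4340/(1+0.089)^1 + 6.9809/(1+0.089)^2 + 7.5743/(1+0.089)^3 + 8.2181/(1+0.089)^4 + 8.9167/(1+0.089)^5 + 9.6746/(1+0.089)^6 + 125.9192/(1+0.089)^6 = 110.6215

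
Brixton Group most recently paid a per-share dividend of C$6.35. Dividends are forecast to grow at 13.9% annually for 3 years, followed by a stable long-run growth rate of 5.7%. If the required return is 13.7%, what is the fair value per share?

Two-stage DDM. Project D₁…D_3 at 0.139, terminal growth 0.057, discount at r = 0.137.
D_1 = 7.2326
D_2 = 8.2380
D_3 = 9.3831
Terminal value at t=3: TV = D_4/(r−g) = 9.9179/(0.137−0.057) = 123.9738
P₀ = 7.2326/(1+0.137)^1 + 8.2380/(1+0.137)^2 + 9.3831/(1+0.137)^3 + 123.9738/(1+0.137)^3 = 103.4600

C$103.46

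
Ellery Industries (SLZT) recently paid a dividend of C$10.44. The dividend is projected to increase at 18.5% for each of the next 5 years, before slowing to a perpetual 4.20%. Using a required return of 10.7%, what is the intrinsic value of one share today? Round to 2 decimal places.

Two-stage DDM. Project D₁…D_5 at 0.185, terminal growth 0.042, discount at r = 0.107.
D_1 = 12.3714
D_2 = 14.6601
D_3 = 17.3722
D_4 = 20.5861
D_5 = 24.3945
Terminal value at t=5: TV = D_6/(r−g) = 25.4191/(0.107−0.042) = 391.0629
P₀ = 12.3714/(1+0.107)^1 + 14.6601/(1+0.107)^2 + 17.3722/(1+0.107)^3 + 20.5861/(1+0.107)^4 + 24.3945/(1+0.107)^5 + 391.0629/(1+0.107)^5 = 299.5657

C$299.57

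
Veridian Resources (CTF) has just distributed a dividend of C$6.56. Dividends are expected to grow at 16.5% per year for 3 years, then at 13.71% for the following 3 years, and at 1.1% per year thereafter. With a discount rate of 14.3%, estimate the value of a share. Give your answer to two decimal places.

Three-stage DDM. Project D₁…D_6; terminal Gordon value at t=6 with g = 0.011; discount at r = 0.143.
D_1 = 7.6424
D_2 = 8.9034
D_3 = 10.3725
D_4 = 11.7945
D_5 = 13.4115
D_6 = 15.2503
TV_6 = 15.4180/(0.143−0.011) = 116.8032
P₀ = Σ Dₜ/(1+r)ᵗ + TV_6/(1+r)^6 = 93.4528

C$93.45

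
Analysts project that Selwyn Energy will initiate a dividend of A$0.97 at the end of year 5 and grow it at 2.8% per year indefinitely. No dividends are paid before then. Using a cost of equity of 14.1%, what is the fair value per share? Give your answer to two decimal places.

A$5.06

Deferred-dividend DDM. At t=4 the remaining stream is a growing perpetuity with first payment D_5 = 0.97.
V_4 = D_5/(r−g) = 0.97/(0.141−0.028) = 8.5841
P₀ = V_4/(1+r)^4 = 8.5841/(1+0.141)^4 = 5.0647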